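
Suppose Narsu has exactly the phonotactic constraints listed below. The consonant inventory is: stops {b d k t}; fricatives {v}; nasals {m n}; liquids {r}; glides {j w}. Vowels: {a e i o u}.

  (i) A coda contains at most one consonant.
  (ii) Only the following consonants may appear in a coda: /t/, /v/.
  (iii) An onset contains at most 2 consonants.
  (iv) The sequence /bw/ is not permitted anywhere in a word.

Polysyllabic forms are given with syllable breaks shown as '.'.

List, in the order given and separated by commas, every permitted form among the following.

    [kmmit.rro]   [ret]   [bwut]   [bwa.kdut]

[kmmit.rro] — violates constraint (iii): syllable 1 onset /kmm/ has 3 consonants (> 2) → not permitted
[ret] — σ1 onset /r/, coda /t/ ok → permitted
[bwut] — violates constraint (iv): contains banned sequence /bw/ → not permitted
[bwa.kdut] — violates constraint (iv): contains banned sequence /bw/ → not permitted

[ret]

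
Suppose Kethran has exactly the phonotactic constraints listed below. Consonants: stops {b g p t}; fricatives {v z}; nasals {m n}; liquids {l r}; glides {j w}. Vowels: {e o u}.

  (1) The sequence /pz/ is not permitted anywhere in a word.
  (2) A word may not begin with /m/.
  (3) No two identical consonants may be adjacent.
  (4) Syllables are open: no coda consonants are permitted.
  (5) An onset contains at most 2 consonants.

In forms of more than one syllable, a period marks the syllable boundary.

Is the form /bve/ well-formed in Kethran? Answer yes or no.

/bve/ — σ1 onset /bv/ (2C), coda /∅/ ok → well-formed

yes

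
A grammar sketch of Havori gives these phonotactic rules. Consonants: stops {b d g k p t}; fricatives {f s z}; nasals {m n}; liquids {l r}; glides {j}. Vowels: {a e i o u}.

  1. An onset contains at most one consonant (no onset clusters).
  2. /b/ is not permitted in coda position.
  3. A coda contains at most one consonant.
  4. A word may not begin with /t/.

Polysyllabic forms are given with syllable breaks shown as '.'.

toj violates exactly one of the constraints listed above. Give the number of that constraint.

4

toj: word begins with /t/.
This is a violation of constraint 4: "A word may not begin with /t/."
The remaining constraints (1, 2, 3) are satisfied.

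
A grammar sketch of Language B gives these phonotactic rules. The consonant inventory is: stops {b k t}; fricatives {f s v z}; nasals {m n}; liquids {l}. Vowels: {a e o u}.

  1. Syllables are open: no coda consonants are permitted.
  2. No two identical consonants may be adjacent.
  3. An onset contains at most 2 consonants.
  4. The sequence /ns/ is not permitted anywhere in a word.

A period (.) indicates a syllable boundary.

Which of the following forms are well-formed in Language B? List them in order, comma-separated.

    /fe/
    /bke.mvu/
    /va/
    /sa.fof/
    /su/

/fe/, /bke.mvu/, /va/, /su/

/fe/ — σ1 onset /f/, coda /∅/ ok → well-formed
/bke.mvu/ — σ1 onset /bk/ (2C), coda /∅/ ok; σ2 onset /mv/ (2C), coda /∅/ ok → well-formed
/va/ — σ1 onset /v/, coda /∅/ ok → well-formed
/sa.fof/ — violates constraint 1: syllable 2 coda /f/ has 1 consonant (> 0) → ill-formed
/su/ — σ1 onset /s/, coda /∅/ ok → well-formed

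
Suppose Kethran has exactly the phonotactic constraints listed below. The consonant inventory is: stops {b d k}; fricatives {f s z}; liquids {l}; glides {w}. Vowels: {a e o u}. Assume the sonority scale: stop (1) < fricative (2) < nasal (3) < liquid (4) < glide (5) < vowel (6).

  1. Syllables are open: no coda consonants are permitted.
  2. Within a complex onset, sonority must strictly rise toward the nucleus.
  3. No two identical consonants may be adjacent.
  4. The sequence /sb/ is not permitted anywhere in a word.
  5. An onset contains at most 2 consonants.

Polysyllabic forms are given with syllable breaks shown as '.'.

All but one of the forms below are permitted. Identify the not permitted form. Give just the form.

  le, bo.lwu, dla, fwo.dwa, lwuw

lwuw

le — σ1 onset /l/, coda /∅/ ok → permitted
bo.lwu — σ1 onset /b/, coda /∅/ ok; σ2 onset /lw/ (4→5 rises), coda /∅/ ok → permitted
dla — σ1 onset /dl/ (1→4 rises), coda /∅/ ok → permitted
fwo.dwa — σ1 onset /fw/ (2→5 rises), coda /∅/ ok; σ2 onset /dw/ (1→5 rises), coda /∅/ ok → permitted
lwuw — violates constraint 1: syllable 1 coda /w/ has 1 consonant (> 0) → not permitted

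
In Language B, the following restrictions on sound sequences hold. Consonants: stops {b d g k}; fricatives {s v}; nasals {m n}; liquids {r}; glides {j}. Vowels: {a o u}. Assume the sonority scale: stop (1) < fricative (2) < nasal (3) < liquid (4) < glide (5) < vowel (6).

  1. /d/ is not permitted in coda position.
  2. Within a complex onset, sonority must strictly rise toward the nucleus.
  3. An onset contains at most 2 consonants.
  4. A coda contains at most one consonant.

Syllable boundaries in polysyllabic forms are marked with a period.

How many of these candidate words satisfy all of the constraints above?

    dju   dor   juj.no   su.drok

dju — σ1 onset /dj/ (1→5 rises), coda /∅/ ok → permitted
dor — σ1 onset /d/, coda /r/ ok → permitted
juj.no — σ1 onset /j/, coda /j/ ok; σ2 onset /n/, coda /∅/ ok → permitted
su.drok — σ1 onset /s/, coda /∅/ ok; σ2 onset /dr/ (1→4 rises), coda /k/ ok → permitted
Permitted: dju, dor, juj.no, su.drok → 4.

4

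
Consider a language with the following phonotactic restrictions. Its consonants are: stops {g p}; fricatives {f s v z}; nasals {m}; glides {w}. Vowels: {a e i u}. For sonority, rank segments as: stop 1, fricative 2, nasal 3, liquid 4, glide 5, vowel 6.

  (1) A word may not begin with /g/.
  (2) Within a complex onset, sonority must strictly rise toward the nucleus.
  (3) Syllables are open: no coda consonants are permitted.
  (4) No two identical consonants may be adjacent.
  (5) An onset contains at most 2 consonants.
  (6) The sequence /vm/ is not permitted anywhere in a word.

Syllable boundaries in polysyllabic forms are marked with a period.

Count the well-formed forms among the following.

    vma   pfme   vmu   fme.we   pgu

vma — violates constraint 6: contains banned sequence /vm/ → ill-formed
pfme — violates constraint 5: syllable 1 onset /pfm/ has 3 consonants (> 2) → ill-formed
vmu — violates constraint 6: contains banned sequence /vm/ → ill-formed
fme.we — σ1 onset /fm/ (2→3 rises), coda /∅/ ok; σ2 onset /w/, coda /∅/ ok → well-formed
pgu — violates constraint 2: syllable 1 onset /pg/: /p/ (stop, 1) → /g/ (stop, 1) does not rise → ill-formed
Well-formed: fme.we → 1.

1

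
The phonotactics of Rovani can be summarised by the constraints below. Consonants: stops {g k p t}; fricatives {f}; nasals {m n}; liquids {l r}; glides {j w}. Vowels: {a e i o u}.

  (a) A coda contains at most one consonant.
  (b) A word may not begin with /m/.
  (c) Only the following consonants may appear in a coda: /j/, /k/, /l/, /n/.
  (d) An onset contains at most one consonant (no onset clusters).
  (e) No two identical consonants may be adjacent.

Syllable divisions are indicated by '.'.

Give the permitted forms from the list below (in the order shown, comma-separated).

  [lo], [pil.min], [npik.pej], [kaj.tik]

[lo], [pil.min], [kaj.tik]

[lo] — σ1 onset /l/, coda /∅/ ok → permitted
[pil.min] — σ1 onset /p/, coda /l/ ok; σ2 onset /m/, coda /n/ ok → permitted
[npik.pej] — violates constraint (d): syllable 1 onset /np/ has 2 consonants (> 1) → not permitted
[kaj.tik] — σ1 onset /k/, coda /j/ ok; σ2 onset /t/, coda /k/ ok → permitted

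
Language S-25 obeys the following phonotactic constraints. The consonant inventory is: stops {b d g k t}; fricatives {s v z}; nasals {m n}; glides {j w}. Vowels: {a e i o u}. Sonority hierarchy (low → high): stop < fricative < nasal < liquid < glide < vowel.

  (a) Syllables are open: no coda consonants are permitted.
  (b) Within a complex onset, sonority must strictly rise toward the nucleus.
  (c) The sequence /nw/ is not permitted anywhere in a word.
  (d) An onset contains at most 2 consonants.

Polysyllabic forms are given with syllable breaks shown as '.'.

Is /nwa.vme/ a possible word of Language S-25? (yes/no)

no

/nwa.vme/ — violates constraint (c): contains banned sequence /nw/ → illicit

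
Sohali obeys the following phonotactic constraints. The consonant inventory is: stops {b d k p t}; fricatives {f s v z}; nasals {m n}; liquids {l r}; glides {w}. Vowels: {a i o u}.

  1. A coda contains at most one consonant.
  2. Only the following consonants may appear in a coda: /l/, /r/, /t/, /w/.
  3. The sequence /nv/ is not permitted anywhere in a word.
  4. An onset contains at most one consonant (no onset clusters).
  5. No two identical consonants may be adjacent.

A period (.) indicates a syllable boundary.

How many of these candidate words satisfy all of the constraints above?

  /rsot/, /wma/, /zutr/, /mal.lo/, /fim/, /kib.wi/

0

/rsot/ — violates constraint 4: syllable 1 onset /rs/ has 2 consonants (> 1) → ill-formed
/wma/ — violates constraint 4: syllable 1 onset /wm/ has 2 consonants (> 1) → ill-formed
/zutr/ — violates constraint 1: syllable 1 coda /tr/ has 2 consonants (> 1) → ill-formed
/mal.lo/ — violates constraint 5: adjacent identical consonants /ll/ → ill-formed
/fim/ — violates constraint 2: syllable 1 coda contains /m/, which is not a licensed coda consonant → ill-formed
/kib.wi/ — violates constraint 2: syllable 1 coda contains /b/, which is not a licensed coda consonant → ill-formed
No form is well-formed → 0.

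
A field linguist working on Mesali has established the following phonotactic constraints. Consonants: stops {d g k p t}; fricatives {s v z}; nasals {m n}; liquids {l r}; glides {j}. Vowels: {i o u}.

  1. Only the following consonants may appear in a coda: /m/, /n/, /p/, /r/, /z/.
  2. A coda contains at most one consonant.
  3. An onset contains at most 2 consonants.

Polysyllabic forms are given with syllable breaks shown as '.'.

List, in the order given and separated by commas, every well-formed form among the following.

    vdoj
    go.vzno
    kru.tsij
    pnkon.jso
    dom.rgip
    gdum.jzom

vdoj — violates constraint 1: syllable 1 coda contains /j/, which is not a licensed coda consonant → ill-formed
go.vzno — violates constraint 3: syllable 2 onset /vzn/ has 3 consonants (> 2) → ill-formed
kru.tsij — violates constraint 1: syllable 2 coda contains /j/, which is not a licensed coda consonant → ill-formed
pnkon.jso — violates constraint 3: syllable 1 onset /pnk/ has 3 consonants (> 2) → ill-formed
dom.rgip — σ1 onset /d/, coda /m/ ok; σ2 onset /rg/ (2C), coda /p/ ok → well-formed
gdum.jzom — σ1 onset /gd/ (2C), coda /m/ ok; σ2 onset /jz/ (2C), coda /m/ ok → well-formed

dom.rgip, gdum.jzom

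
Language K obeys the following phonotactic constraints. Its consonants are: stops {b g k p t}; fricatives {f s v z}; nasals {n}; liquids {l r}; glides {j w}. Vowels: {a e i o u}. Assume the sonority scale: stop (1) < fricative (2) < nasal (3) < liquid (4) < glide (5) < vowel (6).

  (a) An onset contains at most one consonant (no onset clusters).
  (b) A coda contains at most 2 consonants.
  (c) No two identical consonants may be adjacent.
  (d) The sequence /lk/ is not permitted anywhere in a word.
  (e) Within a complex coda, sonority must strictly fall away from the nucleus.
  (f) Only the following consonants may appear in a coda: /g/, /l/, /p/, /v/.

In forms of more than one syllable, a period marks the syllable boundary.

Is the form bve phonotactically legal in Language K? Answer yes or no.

bve — violates constraint (a): syllable 1 onset /bv/ has 2 consonants (> 1) → phonotactically illegal

no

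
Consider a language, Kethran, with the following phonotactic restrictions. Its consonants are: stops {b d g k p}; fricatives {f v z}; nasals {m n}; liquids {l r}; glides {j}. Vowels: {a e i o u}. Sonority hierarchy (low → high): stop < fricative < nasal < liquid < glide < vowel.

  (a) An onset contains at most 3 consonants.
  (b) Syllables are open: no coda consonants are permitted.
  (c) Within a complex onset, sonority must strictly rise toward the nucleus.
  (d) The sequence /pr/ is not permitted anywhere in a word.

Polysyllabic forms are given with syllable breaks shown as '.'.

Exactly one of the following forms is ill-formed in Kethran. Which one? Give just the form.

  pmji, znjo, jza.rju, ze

jza.rju

pmji — σ1 onset /pmj/ (1→3→5 rises), coda /∅/ ok → well-formed
znjo — σ1 onset /znj/ (2→3→5 rises), coda /∅/ ok → well-formed
jza.rju — violates constraint (c): syllable 1 onset /jz/: /j/ (glide, 5) → /z/ (fricative, 2) does not rise → ill-formed
ze — σ1 onset /z/, coda /∅/ ok → well-formed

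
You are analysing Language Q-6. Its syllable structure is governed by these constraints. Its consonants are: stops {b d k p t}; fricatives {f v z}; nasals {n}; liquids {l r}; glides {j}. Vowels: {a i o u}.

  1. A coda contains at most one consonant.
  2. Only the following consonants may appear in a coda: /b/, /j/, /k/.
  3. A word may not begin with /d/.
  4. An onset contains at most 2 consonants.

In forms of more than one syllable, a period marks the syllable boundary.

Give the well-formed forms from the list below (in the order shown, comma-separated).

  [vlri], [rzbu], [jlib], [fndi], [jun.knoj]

[jlib]

[vlri] — violates constraint 4: syllable 1 onset /vlr/ has 3 consonants (> 2) → ill-formed
[rzbu] — violates constraint 4: syllable 1 onset /rzb/ has 3 consonants (> 2) → ill-formed
[jlib] — σ1 onset /jl/ (2C), coda /b/ ok → well-formed
[fndi] — violates constraint 4: syllable 1 onset /fnd/ has 3 consonants (> 2) → ill-formed
[jun.knoj] — violates constraint 2: syllable 1 coda contains /n/, which is not a licensed coda consonant → ill-formed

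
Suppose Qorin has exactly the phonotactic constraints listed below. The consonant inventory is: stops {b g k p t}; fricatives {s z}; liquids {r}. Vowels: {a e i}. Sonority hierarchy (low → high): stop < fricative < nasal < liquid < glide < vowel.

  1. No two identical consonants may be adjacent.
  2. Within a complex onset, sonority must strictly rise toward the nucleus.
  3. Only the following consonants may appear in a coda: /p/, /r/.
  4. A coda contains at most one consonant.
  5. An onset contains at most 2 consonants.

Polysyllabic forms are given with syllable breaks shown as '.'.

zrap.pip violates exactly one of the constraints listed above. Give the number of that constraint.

1

zrap.pip: adjacent identical consonants /pp/.
This is a violation of constraint 1: "No two identical consonants may be adjacent."
The remaining constraints (2, 3, 4, 5) are satisfied.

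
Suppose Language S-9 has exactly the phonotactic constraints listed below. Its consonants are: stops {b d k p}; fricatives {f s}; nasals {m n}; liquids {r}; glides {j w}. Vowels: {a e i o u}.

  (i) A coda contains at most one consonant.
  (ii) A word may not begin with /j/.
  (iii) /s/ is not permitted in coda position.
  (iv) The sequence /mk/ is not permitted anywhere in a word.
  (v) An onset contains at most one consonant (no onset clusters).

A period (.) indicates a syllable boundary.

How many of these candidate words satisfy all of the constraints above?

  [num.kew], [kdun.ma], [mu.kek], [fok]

2

[num.kew] — violates constraint (iv): contains banned sequence /mk/ → illicit
[kdun.ma] — violates constraint (v): syllable 1 onset /kd/ has 2 consonants (> 1) → illicit
[mu.kek] — σ1 onset /m/, coda /∅/ ok; σ2 onset /k/, coda /k/ ok → licit
[fok] — σ1 onset /f/, coda /k/ ok → licit
Licit: [mu.kek], [fok] → 2.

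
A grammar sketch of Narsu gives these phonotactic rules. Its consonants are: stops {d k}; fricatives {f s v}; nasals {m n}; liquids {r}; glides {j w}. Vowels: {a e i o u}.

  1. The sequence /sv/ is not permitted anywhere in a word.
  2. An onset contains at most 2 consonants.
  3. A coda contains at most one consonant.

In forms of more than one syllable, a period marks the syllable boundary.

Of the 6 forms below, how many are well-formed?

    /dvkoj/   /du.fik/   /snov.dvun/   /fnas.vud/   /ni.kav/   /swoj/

4

/dvkoj/ — violates constraint 2: syllable 1 onset /dvk/ has 3 consonants (> 2) → ill-formed
/du.fik/ — σ1 onset /d/, coda /∅/ ok; σ2 onset /f/, coda /k/ ok → well-formed
/snov.dvun/ — σ1 onset /sn/ (2C), coda /v/ ok; σ2 onset /dv/ (2C), coda /n/ ok → well-formed
/fnas.vud/ — violates constraint 1: contains banned sequence /sv/ → ill-formed
/ni.kav/ — σ1 onset /n/, coda /∅/ ok; σ2 onset /k/, coda /v/ ok → well-formed
/swoj/ — σ1 onset /sw/ (2C), coda /j/ ok → well-formed
Well-formed: /du.fik/, /snov.dvun/, /ni.kav/, /swoj/ → 4.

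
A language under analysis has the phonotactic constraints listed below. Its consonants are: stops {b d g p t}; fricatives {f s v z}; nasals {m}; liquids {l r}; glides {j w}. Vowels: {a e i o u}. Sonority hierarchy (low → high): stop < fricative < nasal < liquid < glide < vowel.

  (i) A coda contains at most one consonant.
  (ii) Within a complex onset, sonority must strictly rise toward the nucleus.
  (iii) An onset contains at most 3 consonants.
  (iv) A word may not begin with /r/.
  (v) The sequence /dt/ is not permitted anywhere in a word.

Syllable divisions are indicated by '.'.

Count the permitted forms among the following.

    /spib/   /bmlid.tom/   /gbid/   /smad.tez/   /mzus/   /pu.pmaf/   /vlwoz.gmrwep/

1

/spib/ — violates constraint (ii): syllable 1 onset /sp/: /s/ (fricative, 2) → /p/ (stop, 1) does not rise → not permitted
/bmlid.tom/ — violates constraint (v): contains banned sequence /dt/ → not permitted
/gbid/ — violates constraint (ii): syllable 1 onset /gb/: /g/ (stop, 1) → /b/ (stop, 1) does not rise → not permitted
/smad.tez/ — violates constraint (v): contains banned sequence /dt/ → not permitted
/mzus/ — violates constraint (ii): syllable 1 onset /mz/: /m/ (nasal, 3) → /z/ (fricative, 2) does not rise → not permitted
/pu.pmaf/ — σ1 onset /p/, coda /∅/ ok; σ2 onset /pm/ (1→3 rises), coda /f/ ok → permitted
/vlwoz.gmrwep/ — violates constraint (iii): syllable 2 onset /gmrw/ has 4 consonants (> 3) → not permitted
Permitted: /pu.pmaf/ → 1.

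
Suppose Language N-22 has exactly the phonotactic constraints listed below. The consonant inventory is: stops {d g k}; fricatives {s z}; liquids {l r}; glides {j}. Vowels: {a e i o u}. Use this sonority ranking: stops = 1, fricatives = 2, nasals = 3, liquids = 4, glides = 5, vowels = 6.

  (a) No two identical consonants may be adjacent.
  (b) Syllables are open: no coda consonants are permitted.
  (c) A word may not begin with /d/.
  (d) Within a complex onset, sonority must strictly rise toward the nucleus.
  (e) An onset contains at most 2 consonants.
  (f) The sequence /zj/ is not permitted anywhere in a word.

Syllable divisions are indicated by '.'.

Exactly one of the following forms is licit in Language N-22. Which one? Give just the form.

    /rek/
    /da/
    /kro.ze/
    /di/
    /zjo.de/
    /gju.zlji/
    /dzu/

/kro.ze/

/rek/ — violates constraint (b): syllable 1 coda /k/ has 1 consonant (> 0) → illicit
/da/ — violates constraint (c): word begins with /d/ → illicit
/kro.ze/ — σ1 onset /kr/ (1→4 rises), coda /∅/ ok; σ2 onset /z/, coda /∅/ ok → licit
/di/ — violates constraint (c): word begins with /d/ → illicit
/zjo.de/ — violates constraint (f): contains banned sequence /zj/ → illicit
/gju.zlji/ — violates constraint (e): syllable 2 onset /zlj/ has 3 consonants (> 2) → illicit
/dzu/ — violates constraint (c): word begins with /d/ → illicit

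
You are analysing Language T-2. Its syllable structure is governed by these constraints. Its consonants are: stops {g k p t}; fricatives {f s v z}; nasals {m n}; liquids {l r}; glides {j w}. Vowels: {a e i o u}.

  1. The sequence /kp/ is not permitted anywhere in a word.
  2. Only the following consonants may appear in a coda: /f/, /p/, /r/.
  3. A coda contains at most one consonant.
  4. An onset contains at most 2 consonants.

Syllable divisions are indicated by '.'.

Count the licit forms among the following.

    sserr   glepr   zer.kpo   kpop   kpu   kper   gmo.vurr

0

sserr — violates constraint 3: syllable 1 coda /rr/ has 2 consonants (> 1) → illicit
glepr — violates constraint 3: syllable 1 coda /pr/ has 2 consonants (> 1) → illicit
zer.kpo — violates constraint 1: contains banned sequence /kp/ → illicit
kpop — violates constraint 1: contains banned sequence /kp/ → illicit
kpu — violates constraint 1: contains banned sequence /kp/ → illicit
kper — violates constraint 1: contains banned sequence /kp/ → illicit
gmo.vurr — violates constraint 3: syllable 2 coda /rr/ has 2 consonants (> 1) → illicit
No form is licit → 0.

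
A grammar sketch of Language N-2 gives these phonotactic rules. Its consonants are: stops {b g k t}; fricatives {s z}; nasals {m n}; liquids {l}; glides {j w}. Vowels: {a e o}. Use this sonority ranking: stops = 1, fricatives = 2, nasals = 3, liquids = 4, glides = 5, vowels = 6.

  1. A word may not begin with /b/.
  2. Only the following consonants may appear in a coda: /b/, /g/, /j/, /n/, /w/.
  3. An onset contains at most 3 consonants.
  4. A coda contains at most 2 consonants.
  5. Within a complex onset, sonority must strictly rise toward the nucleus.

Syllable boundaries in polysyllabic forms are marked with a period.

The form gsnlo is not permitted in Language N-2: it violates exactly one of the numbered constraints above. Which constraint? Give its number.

3

gsnlo: syllable 1 onset /gsnl/ has 4 consonants (> 3).
This is a violation of constraint 3: "An onset contains at most 3 consonants."
The remaining constraints (1, 2, 4, 5) are satisfied.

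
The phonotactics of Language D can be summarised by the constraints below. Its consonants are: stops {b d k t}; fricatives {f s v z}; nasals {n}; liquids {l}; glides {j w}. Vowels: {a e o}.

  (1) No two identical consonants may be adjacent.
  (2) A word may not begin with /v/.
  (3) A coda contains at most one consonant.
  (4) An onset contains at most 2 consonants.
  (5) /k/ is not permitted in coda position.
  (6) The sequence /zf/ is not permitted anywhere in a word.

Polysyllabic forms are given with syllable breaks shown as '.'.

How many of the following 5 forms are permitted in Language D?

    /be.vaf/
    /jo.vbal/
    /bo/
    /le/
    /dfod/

5

/be.vaf/ — σ1 onset /b/, coda /∅/ ok; σ2 onset /v/, coda /f/ ok → permitted
/jo.vbal/ — σ1 onset /j/, coda /∅/ ok; σ2 onset /vb/ (2C), coda /l/ ok → permitted
/bo/ — σ1 onset /b/, coda /∅/ ok → permitted
/le/ — σ1 onset /l/, coda /∅/ ok → permitted
/dfod/ — σ1 onset /df/ (2C), coda /d/ ok → permitted
Permitted: /be.vaf/, /jo.vbal/, /bo/, /le/, /dfod/ → 5.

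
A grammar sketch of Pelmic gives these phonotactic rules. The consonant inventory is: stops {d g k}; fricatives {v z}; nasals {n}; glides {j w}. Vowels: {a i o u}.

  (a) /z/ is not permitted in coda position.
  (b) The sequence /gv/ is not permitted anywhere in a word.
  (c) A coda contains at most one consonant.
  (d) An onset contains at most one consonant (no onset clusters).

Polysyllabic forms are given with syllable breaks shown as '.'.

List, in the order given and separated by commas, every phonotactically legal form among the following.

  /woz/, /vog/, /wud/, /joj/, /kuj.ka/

/vog/, /wud/, /joj/, /kuj.ka/

/woz/ — violates constraint (a): syllable 1 coda contains /z/ → phonotactically illegal
/vog/ — σ1 onset /v/, coda /g/ ok → phonotactically legal
/wud/ — σ1 onset /w/, coda /d/ ok → phonotactically legal
/joj/ — σ1 onset /j/, coda /j/ ok → phonotactically legal
/kuj.ka/ — σ1 onset /k/, coda /j/ ok; σ2 onset /k/, coda /∅/ ok → phonotactically legal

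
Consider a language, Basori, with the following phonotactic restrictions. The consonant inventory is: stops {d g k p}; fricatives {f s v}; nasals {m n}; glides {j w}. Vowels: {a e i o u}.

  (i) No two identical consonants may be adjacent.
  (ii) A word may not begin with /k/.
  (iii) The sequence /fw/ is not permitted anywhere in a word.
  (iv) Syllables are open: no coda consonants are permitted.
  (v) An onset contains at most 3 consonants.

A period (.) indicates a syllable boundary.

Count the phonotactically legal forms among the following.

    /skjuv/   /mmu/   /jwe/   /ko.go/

1

/skjuv/ — violates constraint (iv): syllable 1 coda /v/ has 1 consonant (> 0) → phonotactically illegal
/mmu/ — violates constraint (i): adjacent identical consonants /mm/ → phonotactically illegal
/jwe/ — σ1 onset /jw/ (2C), coda /∅/ ok → phonotactically legal
/ko.go/ — violates constraint (ii): word begins with /k/ → phonotactically illegal
Phonotactically legal: /jwe/ → 1.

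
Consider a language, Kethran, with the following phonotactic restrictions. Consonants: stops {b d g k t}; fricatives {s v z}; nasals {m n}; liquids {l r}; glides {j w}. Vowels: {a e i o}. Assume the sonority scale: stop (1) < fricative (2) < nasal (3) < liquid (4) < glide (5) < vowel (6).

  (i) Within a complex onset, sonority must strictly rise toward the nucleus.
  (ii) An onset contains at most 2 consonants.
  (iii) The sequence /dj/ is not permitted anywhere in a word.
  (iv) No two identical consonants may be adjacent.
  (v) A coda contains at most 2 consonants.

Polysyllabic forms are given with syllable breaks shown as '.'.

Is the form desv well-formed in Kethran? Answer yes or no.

desv — σ1 onset /d/, coda /sv/ (2C) ok → well-formed

yes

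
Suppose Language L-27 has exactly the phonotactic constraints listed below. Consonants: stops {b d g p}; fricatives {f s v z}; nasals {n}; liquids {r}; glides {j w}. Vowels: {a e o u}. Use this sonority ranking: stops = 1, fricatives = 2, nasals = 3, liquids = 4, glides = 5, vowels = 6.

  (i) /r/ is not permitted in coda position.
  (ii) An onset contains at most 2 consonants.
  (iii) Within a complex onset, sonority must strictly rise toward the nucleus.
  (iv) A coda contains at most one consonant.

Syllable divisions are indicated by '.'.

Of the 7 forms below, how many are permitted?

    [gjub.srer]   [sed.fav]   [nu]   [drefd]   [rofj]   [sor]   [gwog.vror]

[gjub.srer] — violates constraint (i): syllable 2 coda contains /r/ → not permitted
[sed.fav] — σ1 onset /s/, coda /d/ ok; σ2 onset /f/, coda /v/ ok → permitted
[nu] — σ1 onset /n/, coda /∅/ ok → permitted
[drefd] — violates constraint (iv): syllable 1 coda /fd/ has 2 consonants (> 1) → not permitted
[rofj] — violates constraint (iv): syllable 1 coda /fj/ has 2 consonants (> 1) → not permitted
[sor] — violates constraint (i): syllable 1 coda contains /r/ → not permitted
[gwog.vror] — violates constraint (i): syllable 2 coda contains /r/ → not permitted
Permitted: [sed.fav], [nu] → 2.

2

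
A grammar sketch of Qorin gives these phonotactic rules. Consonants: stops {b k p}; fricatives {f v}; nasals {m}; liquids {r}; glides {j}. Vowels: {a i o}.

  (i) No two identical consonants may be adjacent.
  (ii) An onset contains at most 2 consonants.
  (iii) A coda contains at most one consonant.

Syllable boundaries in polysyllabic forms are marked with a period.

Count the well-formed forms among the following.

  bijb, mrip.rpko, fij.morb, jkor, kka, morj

bijb — violates constraint (iii): syllable 1 coda /jb/ has 2 consonants (> 1) → ill-formed
mrip.rpko — violates constraint (ii): syllable 2 onset /rpk/ has 3 consonants (> 2) → ill-formed
fij.morb — violates constraint (iii): syllable 2 coda /rb/ has 2 consonants (> 1) → ill-formed
jkor — σ1 onset /jk/ (2C), coda /r/ ok → well-formed
kka — violates constraint (i): adjacent identical consonants /kk/ → ill-formed
morj — violates constraint (iii): syllable 1 coda /rj/ has 2 consonants (> 1) → ill-formed
Well-formed: jkor → 1.

1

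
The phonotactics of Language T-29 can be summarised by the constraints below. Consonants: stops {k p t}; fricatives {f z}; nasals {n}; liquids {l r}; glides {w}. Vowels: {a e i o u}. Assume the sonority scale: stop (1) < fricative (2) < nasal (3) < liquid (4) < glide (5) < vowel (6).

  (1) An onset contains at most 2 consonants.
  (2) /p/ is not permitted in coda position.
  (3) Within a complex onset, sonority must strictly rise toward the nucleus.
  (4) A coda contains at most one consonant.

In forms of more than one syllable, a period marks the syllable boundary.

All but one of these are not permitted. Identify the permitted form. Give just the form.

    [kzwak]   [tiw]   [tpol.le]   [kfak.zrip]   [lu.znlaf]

[kzwak] — violates constraint 1: syllable 1 onset /kzw/ has 3 consonants (> 2) → not permitted
[tiw] — σ1 onset /t/, coda /w/ ok → permitted
[tpol.le] — violates constraint 3: syllable 1 onset /tp/: /t/ (stop, 1) → /p/ (stop, 1) does not rise → not permitted
[kfak.zrip] — violates constraint 2: syllable 2 coda contains /p/ → not permitted
[lu.znlaf] — violates constraint 1: syllable 2 onset /znl/ has 3 consonants (> 2) → not permitted

[tiw]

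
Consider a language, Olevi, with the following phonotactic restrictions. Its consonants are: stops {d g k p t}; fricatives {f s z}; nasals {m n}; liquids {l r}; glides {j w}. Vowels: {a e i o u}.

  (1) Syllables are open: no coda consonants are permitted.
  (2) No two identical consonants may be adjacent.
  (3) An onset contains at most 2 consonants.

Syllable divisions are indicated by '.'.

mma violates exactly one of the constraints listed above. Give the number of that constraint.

mma: adjacent identical consonants /mm/.
This is a violation of constraint 2: "No two identical consonants may be adjacent."
The remaining constraints (1, 3) are satisfied.

2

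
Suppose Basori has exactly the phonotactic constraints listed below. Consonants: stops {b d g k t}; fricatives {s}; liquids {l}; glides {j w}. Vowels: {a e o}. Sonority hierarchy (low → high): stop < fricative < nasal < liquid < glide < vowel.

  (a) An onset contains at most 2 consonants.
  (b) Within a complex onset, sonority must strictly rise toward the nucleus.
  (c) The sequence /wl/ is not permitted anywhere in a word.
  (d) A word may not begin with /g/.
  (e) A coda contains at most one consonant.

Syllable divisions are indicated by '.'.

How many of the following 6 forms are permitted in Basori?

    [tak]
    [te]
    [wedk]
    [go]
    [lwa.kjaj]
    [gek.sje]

3

[tak] — σ1 onset /t/, coda /k/ ok → permitted
[te] — σ1 onset /t/, coda /∅/ ok → permitted
[wedk] — violates constraint (e): syllable 1 coda /dk/ has 2 consonants (> 1) → not permitted
[go] — violates constraint (d): word begins with /g/ → not permitted
[lwa.kjaj] — σ1 onset /lw/ (4→5 rises), coda /∅/ ok; σ2 onset /kj/ (1→5 rises), coda /j/ ok → permitted
[gek.sje] — violates constraint (d): word begins with /g/ → not permitted
Permitted: [tak], [te], [lwa.kjaj] → 3.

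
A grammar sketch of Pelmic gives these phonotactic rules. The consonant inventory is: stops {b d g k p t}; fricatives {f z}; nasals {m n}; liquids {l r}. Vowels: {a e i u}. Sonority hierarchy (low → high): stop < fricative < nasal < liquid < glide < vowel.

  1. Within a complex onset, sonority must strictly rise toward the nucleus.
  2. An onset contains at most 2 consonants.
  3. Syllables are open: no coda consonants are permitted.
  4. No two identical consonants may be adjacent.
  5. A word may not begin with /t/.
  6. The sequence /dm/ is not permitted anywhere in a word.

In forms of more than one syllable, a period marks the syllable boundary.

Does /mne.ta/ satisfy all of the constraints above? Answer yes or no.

/mne.ta/ — violates constraint 1: syllable 1 onset /mn/: /m/ (nasal, 3) → /n/ (nasal, 3) does not rise → ill-formed

no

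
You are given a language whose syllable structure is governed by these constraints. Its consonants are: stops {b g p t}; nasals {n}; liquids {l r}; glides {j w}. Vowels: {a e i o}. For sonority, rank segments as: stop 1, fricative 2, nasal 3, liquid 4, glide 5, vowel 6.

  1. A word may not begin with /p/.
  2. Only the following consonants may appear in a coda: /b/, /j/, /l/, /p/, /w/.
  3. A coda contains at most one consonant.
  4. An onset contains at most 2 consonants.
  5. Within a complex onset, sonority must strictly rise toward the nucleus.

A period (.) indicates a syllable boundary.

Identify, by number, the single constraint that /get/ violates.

/get/: syllable 1 coda contains /t/, which is not a licensed coda consonant.
This is a violation of constraint 2: "Only the following consonants may appear in a coda: /b/, /j/, /l/, /p/, /w/."
The remaining constraints (1, 3, 4, 5) are satisfied.

2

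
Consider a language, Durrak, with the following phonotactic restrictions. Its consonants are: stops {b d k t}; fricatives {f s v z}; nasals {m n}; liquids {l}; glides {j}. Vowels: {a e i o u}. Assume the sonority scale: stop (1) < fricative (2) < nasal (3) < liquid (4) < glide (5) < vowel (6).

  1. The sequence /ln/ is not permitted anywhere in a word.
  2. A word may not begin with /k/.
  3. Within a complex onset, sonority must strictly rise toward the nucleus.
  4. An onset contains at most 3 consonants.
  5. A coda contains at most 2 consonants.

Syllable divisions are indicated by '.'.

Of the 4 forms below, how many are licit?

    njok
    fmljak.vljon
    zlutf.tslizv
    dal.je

3

njok — σ1 onset /nj/ (3→5 rises), coda /k/ ok → licit
fmljak.vljon — violates constraint 4: syllable 1 onset /fmlj/ has 4 consonants (> 3) → illicit
zlutf.tslizv — σ1 onset /zl/ (2→4 rises), coda /tf/ (2C) ok; σ2 onset /tsl/ (1→2→4 rises), coda /zv/ (2C) ok → licit
dal.je — σ1 onset /d/, coda /l/ ok; σ2 onset /j/, coda /∅/ ok → licit
Licit: njok, zlutf.tslizv, dal.je → 3.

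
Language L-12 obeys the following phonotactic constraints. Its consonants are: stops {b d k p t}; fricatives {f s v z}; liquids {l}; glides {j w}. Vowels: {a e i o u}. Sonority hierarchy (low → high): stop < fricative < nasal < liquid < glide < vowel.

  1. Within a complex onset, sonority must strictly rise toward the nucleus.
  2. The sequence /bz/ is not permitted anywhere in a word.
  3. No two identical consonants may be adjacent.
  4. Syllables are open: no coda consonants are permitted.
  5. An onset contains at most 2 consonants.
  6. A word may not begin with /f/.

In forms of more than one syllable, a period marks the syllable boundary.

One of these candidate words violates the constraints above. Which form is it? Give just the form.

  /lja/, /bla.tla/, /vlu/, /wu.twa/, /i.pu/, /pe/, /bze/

/lja/ — σ1 onset /lj/ (4→5 rises), coda /∅/ ok → phonotactically legal
/bla.tla/ — σ1 onset /bl/ (1→4 rises), coda /∅/ ok; σ2 onset /tl/ (1→4 rises), coda /∅/ ok → phonotactically legal
/vlu/ — σ1 onset /vl/ (2→4 rises), coda /∅/ ok → phonotactically legal
/wu.twa/ — σ1 onset /w/, coda /∅/ ok; σ2 onset /tw/ (1→5 rises), coda /∅/ ok → phonotactically legal
/i.pu/ — σ1 onset /∅/, coda /∅/ ok; σ2 onset /p/, coda /∅/ ok → phonotactically legal
/pe/ — σ1 onset /p/, coda /∅/ ok → phonotactically legal
/bze/ — violates constraint 2: contains banned sequence /bz/ → phonotactically illegal

/bze/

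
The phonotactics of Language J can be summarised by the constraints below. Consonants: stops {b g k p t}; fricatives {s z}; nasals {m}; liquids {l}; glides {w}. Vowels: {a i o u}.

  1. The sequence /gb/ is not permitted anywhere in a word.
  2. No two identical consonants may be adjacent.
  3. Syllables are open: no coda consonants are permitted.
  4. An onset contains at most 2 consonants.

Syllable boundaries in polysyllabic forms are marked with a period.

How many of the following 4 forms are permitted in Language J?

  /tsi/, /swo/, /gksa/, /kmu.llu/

2

/tsi/ — σ1 onset /ts/ (2C), coda /∅/ ok → permitted
/swo/ — σ1 onset /sw/ (2C), coda /∅/ ok → permitted
/gksa/ — violates constraint 4: syllable 1 onset /gks/ has 3 consonants (> 2) → not permitted
/kmu.llu/ — violates constraint 2: adjacent identical consonants /ll/ → not permitted
Permitted: /tsi/, /swo/ → 2.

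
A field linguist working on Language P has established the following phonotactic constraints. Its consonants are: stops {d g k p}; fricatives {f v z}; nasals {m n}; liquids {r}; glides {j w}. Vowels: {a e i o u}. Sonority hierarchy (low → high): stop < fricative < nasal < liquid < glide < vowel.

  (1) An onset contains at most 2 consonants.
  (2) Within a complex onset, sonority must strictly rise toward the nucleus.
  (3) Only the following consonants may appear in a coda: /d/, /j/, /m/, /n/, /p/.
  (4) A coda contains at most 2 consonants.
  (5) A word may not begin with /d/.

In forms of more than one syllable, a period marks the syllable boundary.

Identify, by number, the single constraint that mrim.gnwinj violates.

mrim.gnwinj: syllable 2 onset /gnw/ has 3 consonants (> 2).
This is a violation of constraint 1: "An onset contains at most 2 consonants."
The remaining constraints (2, 3, 4, 5) are satisfied.

1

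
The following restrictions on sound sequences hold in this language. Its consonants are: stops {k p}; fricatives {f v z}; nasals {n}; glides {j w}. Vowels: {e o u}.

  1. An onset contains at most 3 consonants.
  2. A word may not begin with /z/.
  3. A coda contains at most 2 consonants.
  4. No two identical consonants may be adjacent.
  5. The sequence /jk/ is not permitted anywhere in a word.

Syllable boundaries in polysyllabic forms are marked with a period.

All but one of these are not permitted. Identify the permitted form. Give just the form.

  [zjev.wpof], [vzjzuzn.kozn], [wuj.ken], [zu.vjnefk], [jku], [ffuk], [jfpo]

[jfpo]

[zjev.wpof] — violates constraint 2: word begins with /z/ → not permitted
[vzjzuzn.kozn] — violates constraint 1: syllable 1 onset /vzjz/ has 4 consonants (> 3) → not permitted
[wuj.ken] — violates constraint 5: contains banned sequence /jk/ → not permitted
[zu.vjnefk] — violates constraint 2: word begins with /z/ → not permitted
[jku] — violates constraint 5: contains banned sequence /jk/ → not permitted
[ffuk] — violates constraint 4: adjacent identical consonants /ff/ → not permitted
[jfpo] — σ1 onset /jfp/ (3C), coda /∅/ ok → permitted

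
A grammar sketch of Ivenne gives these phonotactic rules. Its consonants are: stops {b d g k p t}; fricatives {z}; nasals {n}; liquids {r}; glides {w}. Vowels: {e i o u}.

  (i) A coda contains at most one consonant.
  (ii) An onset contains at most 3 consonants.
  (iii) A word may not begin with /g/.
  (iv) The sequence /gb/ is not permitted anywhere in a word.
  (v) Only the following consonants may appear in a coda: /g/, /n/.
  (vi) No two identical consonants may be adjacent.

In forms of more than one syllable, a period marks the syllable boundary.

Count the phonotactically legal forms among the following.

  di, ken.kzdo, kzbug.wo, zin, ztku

5

di — σ1 onset /d/, coda /∅/ ok → phonotactically legal
ken.kzdo — σ1 onset /k/, coda /n/ ok; σ2 onset /kzd/ (3C), coda /∅/ ok → phonotactically legal
kzbug.wo — σ1 onset /kzb/ (3C), coda /g/ ok; σ2 onset /w/, coda /∅/ ok → phonotactically legal
zin — σ1 onset /z/, coda /n/ ok → phonotactically legal
ztku — σ1 onset /ztk/ (3C), coda /∅/ ok → phonotactically legal
Phonotactically legal: di, ken.kzdo, kzbug.wo, zin, ztku → 5.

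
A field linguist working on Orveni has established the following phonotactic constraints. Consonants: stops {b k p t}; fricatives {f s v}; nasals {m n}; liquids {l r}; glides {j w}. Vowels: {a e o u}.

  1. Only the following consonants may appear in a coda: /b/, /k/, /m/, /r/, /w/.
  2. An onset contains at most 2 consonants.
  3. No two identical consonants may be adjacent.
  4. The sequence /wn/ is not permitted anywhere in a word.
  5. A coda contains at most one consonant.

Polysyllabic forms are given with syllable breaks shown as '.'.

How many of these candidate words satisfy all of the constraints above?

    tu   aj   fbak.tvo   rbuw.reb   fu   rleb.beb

tu — σ1 onset /t/, coda /∅/ ok → phonotactically legal
aj — violates constraint 1: syllable 1 coda contains /j/, which is not a licensed coda consonant → phonotactically illegal
fbak.tvo — σ1 onset /fb/ (2C), coda /k/ ok; σ2 onset /tv/ (2C), coda /∅/ ok → phonotactically legal
rbuw.reb — σ1 onset /rb/ (2C), coda /w/ ok; σ2 onset /r/, coda /b/ ok → phonotactically legal
fu — σ1 onset /f/, coda /∅/ ok → phonotactically legal
rleb.beb — violates constraint 3: adjacent identical consonants /bb/ → phonotactically illegal
Phonotactically legal: tu, fbak.tvo, rbuw.reb, fu → 4.

4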